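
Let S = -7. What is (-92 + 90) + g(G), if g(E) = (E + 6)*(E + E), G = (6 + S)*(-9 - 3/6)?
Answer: 585/2 ≈ 292.50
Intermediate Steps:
G = 19/2 (G = (6 - 7)*(-9 - 3/6) = -(-9 - 3*⅙) = -(-9 - ½) = -1*(-19/2) = 19/2 ≈ 9.5000)
g(E) = 2*E*(6 + E) (g(E) = (6 + E)*(2*E) = 2*E*(6 + E))
(-92 + 90) + g(G) = (-92 + 90) + 2*(19/2)*(6 + 19/2) = -2 + 2*(19/2)*(31/2) = -2 + 589/2 = 585/2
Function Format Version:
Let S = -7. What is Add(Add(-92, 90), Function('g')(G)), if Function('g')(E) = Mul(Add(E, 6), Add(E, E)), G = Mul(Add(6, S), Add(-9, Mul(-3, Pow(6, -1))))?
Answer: Rational(585, 2) ≈ 292.50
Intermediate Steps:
G = Rational(19, 2) (G = Mul(Add(6, -7), Add(-9, Mul(-3, Pow(6, -1)))) = Mul(-1, Add(-9, Mul(-3, Rational(1, 6)))) = Mul(-1, Add(-9, Rational(-1, 2))) = Mul(-1, Rational(-19, 2)) = Rational(19, 2) ≈ 9.5000)
Function('g')(E) = Mul(2, E, Add(6, E)) (Function('g')(E) = Mul(Add(6, E), Mul(2, E)) = Mul(2, E, Add(6, E)))
Add(Add(-92, 90), Function('g')(G)) = Add(Add(-92, 90), Mul(2, Rational(19, 2), Add(6, Rational(19, 2)))) = Add(-2, Mul(2, Rational(19, 2), Rational(31, 2))) = Add(-2, Rational(589, 2)) = Rational(585, 2)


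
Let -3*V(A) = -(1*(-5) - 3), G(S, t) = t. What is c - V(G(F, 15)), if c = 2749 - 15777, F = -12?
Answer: -39076/3 ≈ -13025.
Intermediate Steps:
V(A) = -8/3 (V(A) = -(-1)*(1*(-5) - 3)/3 = -(-1)*(-5 - 3)/3 = -(-1)*(-8)/3 = -⅓*8 = -8/3)
c = -13028
c - V(G(F, 15)) = -13028 - 1*(-8/3) = -13028 + 8/3 = -39076/3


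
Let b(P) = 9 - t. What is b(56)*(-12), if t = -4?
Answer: -156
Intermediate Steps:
b(P) = 13 (b(P) = 9 - 1*(-4) = 9 + 4 = 13)
b(56)*(-12) = 13*(-12) = -156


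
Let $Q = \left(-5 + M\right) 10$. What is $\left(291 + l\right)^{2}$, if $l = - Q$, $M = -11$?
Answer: $203401$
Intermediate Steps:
$Q = -160$ ($Q = \left(-5 - 11\right) 10 = \left(-16\right) 10 = -160$)
$l = 160$ ($l = \left(-1\right) \left(-160\right) = 160$)
$\left(291 + l\right)^{2} = \left(291 + 160\right)^{2} = 451^{2} = 203401$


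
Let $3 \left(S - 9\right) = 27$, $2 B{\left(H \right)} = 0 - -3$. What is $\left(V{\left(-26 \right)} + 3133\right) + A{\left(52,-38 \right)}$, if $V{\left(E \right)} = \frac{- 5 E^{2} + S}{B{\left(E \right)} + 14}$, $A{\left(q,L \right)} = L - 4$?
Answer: $\frac{89097}{31} \approx 2874.1$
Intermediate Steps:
$B{\left(H \right)} = \frac{3}{2}$ ($B{\left(H \right)} = \frac{0 - -3}{2} = \frac{0 + 3}{2} = \frac{1}{2} \cdot 3 = \frac{3}{2}$)
$S = 18$ ($S = 9 + \frac{1}{3} \cdot 27 = 9 + 9 = 18$)
$A{\left(q,L \right)} = -4 + L$
$V{\left(E \right)} = \frac{36}{31} - \frac{10 E^{2}}{31}$ ($V{\left(E \right)} = \frac{- 5 E^{2} + 18}{\frac{3}{2} + 14} = \frac{18 - 5 E^{2}}{\frac{31}{2}} = \left(18 - 5 E^{2}\right) \frac{2}{31} = \frac{36}{31} - \frac{10 E^{2}}{31}$)
$\left(V{\left(-26 \right)} + 3133\right) + A{\left(52,-38 \right)} = \left(\left(\frac{36}{31} - \frac{10 \left(-26\right)^{2}}{31}\right) + 3133\right) - 42 = \left(\left(\frac{36}{31} - \frac{6760}{31}\right) + 3133\right) - 42 = \left(- \frac{6724}{31} + 3133\right) - 42 = \frac{90399}{31} - 42 = \frac{89097}{31}$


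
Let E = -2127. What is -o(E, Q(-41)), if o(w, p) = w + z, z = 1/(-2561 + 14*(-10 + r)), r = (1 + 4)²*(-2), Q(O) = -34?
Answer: 7233928/3401 ≈ 2127.0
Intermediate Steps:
r = -50 (r = 5²*(-2) = 25*(-2) = -50)
z = -1/3401 (z = 1/(-2561 + 14*(-10 - 50)) = 1/(-2561 + 14*(-60)) = 1/(-2561 - 840) = 1/(-3401) = -1/3401 ≈ -0.00029403)
o(w, p) = -1/3401 + w (o(w, p) = w - 1/3401 = -1/3401 + w)
-o(E, Q(-41)) = -(-1/3401 - 2127) = -1*(-7233928/3401) = 7233928/3401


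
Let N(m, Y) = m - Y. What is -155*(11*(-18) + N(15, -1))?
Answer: 28210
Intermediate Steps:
-155*(11*(-18) + N(15, -1)) = -155*(11*(-18) + (15 - 1*(-1))) = -155*(-198 + (15 + 1)) = -155*(-198 + 16) = -155*(-182) = 28210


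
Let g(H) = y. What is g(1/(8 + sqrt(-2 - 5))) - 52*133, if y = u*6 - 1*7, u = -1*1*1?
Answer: -6929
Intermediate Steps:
u = -1 (u = -1*1 = -1)
y = -13 (y = -1*6 - 1*7 = -6 - 7 = -13)
g(H) = -13
g(1/(8 + sqrt(-2 - 5))) - 52*133 = -13 - 52*133 = -13 - 6916 = -6929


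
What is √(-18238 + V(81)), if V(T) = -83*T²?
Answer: I*√562801 ≈ 750.2*I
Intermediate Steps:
√(-18238 + V(81)) = √(-18238 - 83*81²) = √(-18238 - 83*6561) = √(-18238 - 544563) = √(-562801) = I*√562801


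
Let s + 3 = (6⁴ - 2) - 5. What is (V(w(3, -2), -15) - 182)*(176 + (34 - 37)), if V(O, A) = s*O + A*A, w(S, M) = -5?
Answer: -1104951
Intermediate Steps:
s = 1286 (s = -3 + ((6⁴ - 2) - 5) = -3 + ((1296 - 2) - 5) = -3 + (1294 - 5) = -3 + 1289 = 1286)
V(O, A) = A² + 1286*O (V(O, A) = 1286*O + A*A = 1286*O + A² = A² + 1286*O)
(V(w(3, -2), -15) - 182)*(176 + (34 - 37)) = (((-15)² + 1286*(-5)) - 182)*(176 + (34 - 37)) = ((225 - 6430) - 182)*(176 - 3) = (-6205 - 182)*173 = -6387*173 = -1104951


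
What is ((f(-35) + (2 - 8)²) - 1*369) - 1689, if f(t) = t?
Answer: -2057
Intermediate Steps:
((f(-35) + (2 - 8)²) - 1*369) - 1689 = ((-35 + (2 - 8)²) - 1*369) - 1689 = ((-35 + (-6)²) - 369) - 1689 = ((-35 + 36) - 369) - 1689 = (1 - 369) - 1689 = -368 - 1689 = -2057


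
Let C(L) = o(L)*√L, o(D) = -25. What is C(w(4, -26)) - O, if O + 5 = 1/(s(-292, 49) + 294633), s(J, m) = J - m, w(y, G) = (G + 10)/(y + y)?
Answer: 1471459/294292 - 25*I*√2 ≈ 5.0 - 35.355*I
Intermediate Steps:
w(y, G) = (10 + G)/(2*y) (w(y, G) = (10 + G)/((2*y)) = (10 + G)*(1/(2*y)) = (10 + G)/(2*y))
O = -1471459/294292 (O = -5 + 1/((-292 - 1*49) + 294633) = -5 + 1/((-292 - 49) + 294633) = -5 + 1/(-341 + 294633) = -5 + 1/294292 = -1471459/294292 ≈ -5.0000)
C(L) = -25*√L
C(w(4, -26)) - O = -25*√2*√(10 - 26)/4 - 1*(-1471459/294292) = -25*I*√2 + 1471459/294292 = 1471459/294292 - 25*I*√2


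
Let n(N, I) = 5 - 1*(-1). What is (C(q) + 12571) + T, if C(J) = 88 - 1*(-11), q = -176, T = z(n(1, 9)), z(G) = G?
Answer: 12676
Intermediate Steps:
n(N, I) = 6 (n(N, I) = 5 + 1 = 6)
T = 6
C(J) = 99 (C(J) = 88 + 11 = 99)
(C(q) + 12571) + T = (99 + 12571) + 6 = 12670 + 6 = 12676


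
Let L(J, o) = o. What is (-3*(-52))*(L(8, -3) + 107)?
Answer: 16224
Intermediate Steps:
(-3*(-52))*(L(8, -3) + 107) = (-3*(-52))*(-3 + 107) = 156*104 = 16224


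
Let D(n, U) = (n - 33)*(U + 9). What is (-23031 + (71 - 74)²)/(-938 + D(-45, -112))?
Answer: -11511/3548 ≈ -3.2444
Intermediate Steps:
D(n, U) = (-33 + n)*(9 + U)
(-23031 + (71 - 74)²)/(-938 + D(-45, -112)) = (-23031 + (71 - 74)²)/(-938 + (-297 - 33*(-112) + 9*(-45) - 112*(-45))) = (-23031 + (-3)²)/(-938 + (-297 + 3696 - 405 + 5040)) = (-23031 + 9)/(-938 + 8034) = -23022/7096 = -23022*1/7096 = -11511/3548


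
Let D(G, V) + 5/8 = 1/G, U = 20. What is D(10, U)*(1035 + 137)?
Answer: -6153/10 ≈ -615.30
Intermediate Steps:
D(G, V) = -5/8 + 1/G
D(10, U)*(1035 + 137) = (-5/8 + 1/10)*(1035 + 137) = (-5/8 + ⅒)*1172 = -21/40*1172 = -6153/10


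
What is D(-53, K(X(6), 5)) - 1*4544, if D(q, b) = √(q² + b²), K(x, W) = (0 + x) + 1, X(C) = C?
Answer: -4544 + √2858 ≈ -4490.5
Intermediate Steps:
K(x, W) = 1 + x (K(x, W) = x + 1 = 1 + x)
D(q, b) = √(b² + q²)
D(-53, K(X(6), 5)) - 1*4544 = √((1 + 6)² + (-53)²) - 1*4544 = √(7² + 2809) - 4544 = √(49 + 2809) - 4544 = √2858 - 4544 = -4544 + √2858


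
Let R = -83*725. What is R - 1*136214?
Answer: -196389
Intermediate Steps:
R = -60175
R - 1*136214 = -60175 - 1*136214 = -60175 - 136214 = -196389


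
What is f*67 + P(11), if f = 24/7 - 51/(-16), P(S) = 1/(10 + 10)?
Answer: 248263/560 ≈ 443.33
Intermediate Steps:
P(S) = 1/20
f = 741/112 (f = 24*(⅐) - 51*(-1/16) = 24/7 + 51/16 = 741/112 ≈ 6.6161)
f*67 + P(11) = (741/112)*67 + 1/20 = 49647/112 + 1/20 = 248263/560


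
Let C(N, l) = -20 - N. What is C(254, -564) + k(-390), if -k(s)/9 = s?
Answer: 3236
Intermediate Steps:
k(s) = -9*s
C(254, -564) + k(-390) = (-20 - 1*254) - 9*(-390) = (-20 - 254) + 3510 = -274 + 3510 = 3236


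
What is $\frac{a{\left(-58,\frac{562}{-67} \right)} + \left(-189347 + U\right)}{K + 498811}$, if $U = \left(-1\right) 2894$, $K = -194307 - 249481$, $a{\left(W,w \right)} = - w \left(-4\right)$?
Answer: $- \frac{12882395}{3686541} \approx -3.4944$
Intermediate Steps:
$a{\left(W,w \right)} = 4 w$
$K = -443788$
$U = -2894$
$\frac{a{\left(-58,\frac{562}{-67} \right)} + \left(-189347 + U\right)}{K + 498811} = \frac{4 \frac{562}{-67} - 192241}{-443788 + 498811} = \frac{4 \cdot 562 \left(- \frac{1}{67}\right) - 192241}{55023} = \left(4 \left(- \frac{562}{67}\right) - 192241\right) \frac{1}{55023} = \left(- \frac{2248}{67} - 192241\right) \frac{1}{55023} = \left(- \frac{12882395}{67}\right) \frac{1}{55023} = - \frac{12882395}{3686541}$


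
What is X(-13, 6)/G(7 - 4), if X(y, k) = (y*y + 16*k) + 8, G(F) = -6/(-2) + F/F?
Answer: 273/4 ≈ 68.250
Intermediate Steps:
G(F) = 4 (G(F) = -6*(-1/2) + 1 = 3 + 1 = 4)
X(y, k) = 8 + y**2 + 16*k (X(y, k) = (y**2 + 16*k) + 8 = 8 + y**2 + 16*k)
X(-13, 6)/G(7 - 4) = (8 + (-13)**2 + 16*6)/4 = (8 + 169 + 96)*(1/4) = 273*(1/4) = 273/4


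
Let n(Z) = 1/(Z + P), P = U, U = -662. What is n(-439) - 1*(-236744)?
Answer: 260655143/1101 ≈ 2.3674e+5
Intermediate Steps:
P = -662
n(Z) = 1/(-662 + Z) (n(Z) = 1/(Z - 662) = 1/(-662 + Z))
n(-439) - 1*(-236744) = 1/(-662 - 439) - 1*(-236744) = 1/(-1101) + 236744 = -1/1101 + 236744 = 260655143/1101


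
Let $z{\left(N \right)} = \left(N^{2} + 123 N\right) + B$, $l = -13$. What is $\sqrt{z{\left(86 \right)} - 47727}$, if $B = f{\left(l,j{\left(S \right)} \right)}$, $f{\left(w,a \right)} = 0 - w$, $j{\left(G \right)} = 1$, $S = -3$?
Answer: $2 i \sqrt{7435} \approx 172.45 i$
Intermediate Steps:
$f{\left(w,a \right)} = - w$
$B = 13$ ($B = \left(-1\right) \left(-13\right) = 13$)
$z{\left(N \right)} = 13 + N^{2} + 123 N$ ($z{\left(N \right)} = \left(N^{2} + 123 N\right) + 13 = 13 + N^{2} + 123 N$)
$\sqrt{z{\left(86 \right)} - 47727} = \sqrt{\left(13 + 86^{2} + 123 \cdot 86\right) - 47727} = \sqrt{\left(13 + 7396 + 10578\right) - 47727} = \sqrt{17987 - 47727} = \sqrt{-29740} = 2 i \sqrt{7435}$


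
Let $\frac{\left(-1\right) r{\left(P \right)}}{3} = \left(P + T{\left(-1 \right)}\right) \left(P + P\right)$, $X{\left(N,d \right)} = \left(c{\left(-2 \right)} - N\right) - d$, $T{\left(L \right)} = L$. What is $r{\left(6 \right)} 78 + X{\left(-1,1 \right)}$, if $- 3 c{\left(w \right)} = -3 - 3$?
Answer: $-14038$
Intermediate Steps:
$c{\left(w \right)} = 2$ ($c{\left(w \right)} = - \frac{-3 - 3}{3} = \left(- \frac{1}{3}\right) \left(-6\right) = 2$)
$X{\left(N,d \right)} = 2 - N - d$ ($X{\left(N,d \right)} = \left(2 - N\right) - d = 2 - N - d$)
$r{\left(P \right)} = - 6 P \left(-1 + P\right)$ ($r{\left(P \right)} = - 3 \left(P - 1\right) \left(P + P\right) = - 3 \left(-1 + P\right) 2 P = - 3 \cdot 2 P \left(-1 + P\right) = - 6 P \left(-1 + P\right)$)
$r{\left(6 \right)} 78 + X{\left(-1,1 \right)} = 6 \cdot 6 \left(1 - 6\right) 78 - -2 = 6 \cdot 6 \left(1 - 6\right) 78 + \left(2 + 1 - 1\right) = 6 \cdot 6 \left(-5\right) 78 + 2 = \left(-180\right) 78 + 2 = -14040 + 2 = -14038$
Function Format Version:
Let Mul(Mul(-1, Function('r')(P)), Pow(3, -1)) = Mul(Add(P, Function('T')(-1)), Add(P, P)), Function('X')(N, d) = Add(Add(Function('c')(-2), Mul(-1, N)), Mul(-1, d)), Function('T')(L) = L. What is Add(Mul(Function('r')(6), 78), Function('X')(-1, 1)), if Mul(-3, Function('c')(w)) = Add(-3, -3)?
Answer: -14038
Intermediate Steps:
Function('c')(w) = 2 (Function('c')(w) = Mul(Rational(-1, 3), Add(-3, -3)) = Mul(Rational(-1, 3), -6) = 2)
Function('X')(N, d) = Add(2, Mul(-1, N), Mul(-1, d)) (Function('X')(N, d) = Add(Add(2, Mul(-1, N)), Mul(-1, d)) = Add(2, Mul(-1, N), Mul(-1, d)))
Function('r')(P) = Mul(-6, P, Add(-1, P)) (Function('r')(P) = Mul(-3, Mul(Add(P, -1), Add(P, P))) = Mul(-3, Mul(Add(-1, P), Mul(2, P))) = Mul(-3, Mul(2, P, Add(-1, P))) = Mul(-6, P, Add(-1, P)))
Add(Mul(Function('r')(6), 78), Function('X')(-1, 1)) = Add(Mul(Mul(6, 6, Add(1, Mul(-1, 6))), 78), Add(2, Mul(-1, -1), Mul(-1, 1))) = Add(Mul(Mul(6, 6, Add(1, -6)), 78), Add(2, 1, -1)) = Add(Mul(Mul(6, 6, -5), 78), 2) = Add(Mul(-180, 78), 2) = Add(-14040, 2) = -14038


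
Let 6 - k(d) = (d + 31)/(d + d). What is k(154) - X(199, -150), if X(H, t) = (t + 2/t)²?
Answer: -38978825933/1732500 ≈ -22499.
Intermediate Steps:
k(d) = 6 - (31 + d)/(2*d) (k(d) = 6 - (d + 31)/(d + d) = 6 - (31 + d)/(2*d))
k(154) - X(199, -150) = (½)*(-31 + 11*154)/154 - (2 + (-150)²)²/(-150)² = (½)*(1/154)*(-31 + 1694) - (2 + 22500)²/22500 = (½)*(1/154)*1663 - 22502²/22500 = 1663/308 - 506340004/22500 = 1663/308 - 1*126585001/5625 = 1663/308 - 126585001/5625 = -38978825933/1732500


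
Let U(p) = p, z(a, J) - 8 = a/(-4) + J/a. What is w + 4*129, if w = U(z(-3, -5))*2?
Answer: 3221/6 ≈ 536.83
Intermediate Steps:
z(a, J) = 8 - a/4 + J/a (z(a, J) = 8 + (a/(-4) + J/a) = 8 + (a*(-1/4) + J/a) = 8 + (-a/4 + J/a) = 8 - a/4 + J/a)
w = 125/6 (w = (8 - 1/4*(-3) - 5/(-3))*2 = (8 + 3/4 - 5*(-1/3))*2 = (8 + 3/4 + 5/3)*2 = (125/12)*2 = 125/6 ≈ 20.833)
w + 4*129 = 125/6 + 4*129 = 125/6 + 516 = 3221/6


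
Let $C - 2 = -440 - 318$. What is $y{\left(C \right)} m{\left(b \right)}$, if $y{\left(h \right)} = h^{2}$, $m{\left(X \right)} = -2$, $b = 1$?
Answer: $-1143072$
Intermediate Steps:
$C = -756$ ($C = 2 - 758 = -756$)
$y{\left(C \right)} m{\left(b \right)} = \left(-756\right)^{2} \left(-2\right) = 571536 \left(-2\right) = -1143072$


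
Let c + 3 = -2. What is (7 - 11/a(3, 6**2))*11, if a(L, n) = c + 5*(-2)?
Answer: 1276/15 ≈ 85.067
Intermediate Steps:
c = -5 (c = -3 - 2 = -5)
a(L, n) = -15 (a(L, n) = -5 + 5*(-2) = -5 - 10 = -15)
(7 - 11/a(3, 6**2))*11 = (7 - 11/(-15))*11 = (7 - 11*(-1/15))*11 = (7 + 11/15)*11 = (116/15)*11 = 1276/15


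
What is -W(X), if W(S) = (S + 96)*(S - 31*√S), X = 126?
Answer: -27972 + 20646*√14 ≈ 49278.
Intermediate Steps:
W(S) = (96 + S)*(S - 31*√S)
-W(X) = -(126² - 8928*√14 - 11718*√14 + 96*126) = -(15876 - 8928*√14 - 11718*√14 + 12096) = -(27972 - 20646*√14) = -27972 + 20646*√14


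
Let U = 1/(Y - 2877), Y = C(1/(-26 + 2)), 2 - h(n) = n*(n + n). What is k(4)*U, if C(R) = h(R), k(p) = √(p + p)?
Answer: -576*√2/828001 ≈ -0.00098380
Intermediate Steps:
h(n) = 2 - 2*n² (h(n) = 2 - n*(n + n) = 2 - n*2*n = 2 - 2*n²)
k(p) = √2*√p (k(p) = √(2*p) = √2*√p)
C(R) = 2 - 2*R²
Y = 575/288 (Y = 2 - 2/(-26 + 2)² = 2 - 2*(1/(-24))² = 2 - 2*(-1/24)² = 2 - 2*1/576 = 2 - 1/288 = 575/288 ≈ 1.9965)
U = -288/828001 (U = 1/(575/288 - 2877) = 1/(-828001/288) = -288/828001 ≈ -0.00034783)
k(4)*U = (√2*√4)*(-288/828001) = (√2*2)*(-288/828001) = (2*√2)*(-288/828001) = -576*√2/828001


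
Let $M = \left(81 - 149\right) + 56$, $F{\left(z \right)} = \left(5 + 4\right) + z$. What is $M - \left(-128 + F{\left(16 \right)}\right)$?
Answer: $91$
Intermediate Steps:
$F{\left(z \right)} = 9 + z$
$M = -12$ ($M = -68 + 56 = -12$)
$M - \left(-128 + F{\left(16 \right)}\right) = -12 + \left(128 - \left(9 + 16\right)\right) = -12 + \left(128 - 25\right) = -12 + 103 = 91$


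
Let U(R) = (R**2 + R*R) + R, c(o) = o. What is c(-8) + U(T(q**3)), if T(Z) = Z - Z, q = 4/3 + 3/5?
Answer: -8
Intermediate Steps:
q = 29/15 (q = 4*(1/3) + 3*(1/5) = 4/3 + 3/5 = 29/15 ≈ 1.9333)
T(Z) = 0
U(R) = R + 2*R**2 (U(R) = (R**2 + R**2) + R = 2*R**2 + R = R + 2*R**2)
c(-8) + U(T(q**3)) = -8 + 0*(1 + 2*0) = -8 + 0*(1 + 0) = -8 + 0*1 = -8 + 0 = -8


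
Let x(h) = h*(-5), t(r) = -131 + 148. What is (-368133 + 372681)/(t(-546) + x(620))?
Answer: -4548/3083 ≈ -1.4752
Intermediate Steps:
t(r) = 17
x(h) = -5*h
(-368133 + 372681)/(t(-546) + x(620)) = (-368133 + 372681)/(17 - 5*620) = 4548/(17 - 3100) = 4548/(-3083) = 4548*(-1/3083) = -4548/3083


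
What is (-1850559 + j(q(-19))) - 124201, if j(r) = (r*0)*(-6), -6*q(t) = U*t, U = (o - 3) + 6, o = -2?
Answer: -1974760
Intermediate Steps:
U = 1 (U = (-2 - 3) + 6 = -5 + 6 = 1)
q(t) = -t/6
j(r) = 0 (j(r) = 0*(-6) = 0)
(-1850559 + j(q(-19))) - 124201 = (-1850559 + 0) - 124201 = -1850559 - 124201 = -1974760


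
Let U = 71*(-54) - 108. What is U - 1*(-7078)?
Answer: 3136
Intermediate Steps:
U = -3942 (U = -3834 - 108 = -3942)
U - 1*(-7078) = -3942 - 1*(-7078) = -3942 + 7078 = 3136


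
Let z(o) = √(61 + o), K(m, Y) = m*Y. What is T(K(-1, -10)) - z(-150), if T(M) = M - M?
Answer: -I*√89 ≈ -9.434*I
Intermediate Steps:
K(m, Y) = Y*m
T(M) = 0
T(K(-1, -10)) - z(-150) = 0 - √(61 - 150) = 0 - √(-89) = 0 - I*√89 = -I*√89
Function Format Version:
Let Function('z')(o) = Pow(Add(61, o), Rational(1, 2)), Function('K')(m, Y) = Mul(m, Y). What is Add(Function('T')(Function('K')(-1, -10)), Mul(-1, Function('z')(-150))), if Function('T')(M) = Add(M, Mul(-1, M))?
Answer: Mul(-1, I, Pow(89, Rational(1, 2))) ≈ Mul(-9.4340, I)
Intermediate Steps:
Function('K')(m, Y) = Mul(Y, m)
Function('T')(M) = 0
Add(Function('T')(Function('K')(-1, -10)), Mul(-1, Function('z')(-150))) = Add(0, Mul(-1, Pow(Add(61, -150), Rational(1, 2)))) = Add(0, Mul(-1, Pow(-89, Rational(1, 2)))) = Add(0, Mul(-1, Mul(I, Pow(89, Rational(1, 2))))) = Add(0, Mul(-1, I, Pow(89, Rational(1, 2)))) = Mul(-1, I, Pow(89, Rational(1, 2)))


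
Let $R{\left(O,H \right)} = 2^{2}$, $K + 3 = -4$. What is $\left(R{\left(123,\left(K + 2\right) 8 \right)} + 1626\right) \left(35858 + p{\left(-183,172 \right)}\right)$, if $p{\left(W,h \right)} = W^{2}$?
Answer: $113035610$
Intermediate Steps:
$K = -7$ ($K = -3 - 4 = -7$)
$R{\left(O,H \right)} = 4$
$\left(R{\left(123,\left(K + 2\right) 8 \right)} + 1626\right) \left(35858 + p{\left(-183,172 \right)}\right) = \left(4 + 1626\right) \left(35858 + \left(-183\right)^{2}\right) = 1630 \left(35858 + 33489\right) = 1630 \cdot 69347 = 113035610$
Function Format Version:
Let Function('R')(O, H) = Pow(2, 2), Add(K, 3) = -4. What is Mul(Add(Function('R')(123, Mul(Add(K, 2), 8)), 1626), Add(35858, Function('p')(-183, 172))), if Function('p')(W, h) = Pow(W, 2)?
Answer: 113035610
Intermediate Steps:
K = -7 (K = Add(-3, -4) = -7)
Function('R')(O, H) = 4
Mul(Add(Function('R')(123, Mul(Add(K, 2), 8)), 1626), Add(35858, Function('p')(-183, 172))) = Mul(Add(4, 1626), Add(35858, Pow(-183, 2))) = Mul(1630, Add(35858, 33489)) = Mul(1630, 69347) = 113035610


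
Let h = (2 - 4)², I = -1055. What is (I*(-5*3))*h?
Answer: 63300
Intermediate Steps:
h = 4 (h = (-2)² = 4)
(I*(-5*3))*h = -(-5275)*3*4 = -1055*(-15)*4 = 15825*4 = 63300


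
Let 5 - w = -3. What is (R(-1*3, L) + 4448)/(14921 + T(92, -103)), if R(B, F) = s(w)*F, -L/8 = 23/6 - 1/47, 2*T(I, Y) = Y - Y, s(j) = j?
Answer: 592768/2103861 ≈ 0.28175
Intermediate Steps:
w = 8 (w = 5 - 1*(-3) = 5 + 3 = 8)
T(I, Y) = 0 (T(I, Y) = (Y - Y)/2 = (½)*0 = 0)
L = -4300/141 (L = -8*(23/6 - 1/47) = -8*1075/282 = -4300/141 ≈ -30.496)
R(B, F) = 8*F
(R(-1*3, L) + 4448)/(14921 + T(92, -103)) = (8*(-4300/141) + 4448)/(14921 + 0) = (-34400/141 + 4448)/14921 = (592768/141)*(1/14921) = 592768/2103861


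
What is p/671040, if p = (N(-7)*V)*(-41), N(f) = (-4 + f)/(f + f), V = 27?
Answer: -1353/1043840 ≈ -0.0012962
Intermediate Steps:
N(f) = (-4 + f)/(2*f) (N(f) = (-4 + f)/((2*f)) = (-4 + f)*(1/(2*f)) = (-4 + f)/(2*f))
p = -12177/14 (p = (((1/2)*(-4 - 7)/(-7))*27)*(-41) = (((1/2)*(-1/7)*(-11))*27)*(-41) = ((11/14)*27)*(-41) = (297/14)*(-41) = -12177/14 ≈ -869.79)
p/671040 = -12177/14/671040 = -12177/14*1/671040 = -1353/1043840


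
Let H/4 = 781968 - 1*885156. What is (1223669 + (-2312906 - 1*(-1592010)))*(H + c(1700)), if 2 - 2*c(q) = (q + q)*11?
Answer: -216921913623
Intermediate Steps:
c(q) = 1 - 11*q (c(q) = 1 - (q + q)*11/2 = 1 - 2*q*11/2 = 1 - 11*q)
H = -412752 (H = 4*(781968 - 1*885156) = 4*(781968 - 885156) = 4*(-103188) = -412752)
(1223669 + (-2312906 - 1*(-1592010)))*(H + c(1700)) = (1223669 + (-2312906 - 1*(-1592010)))*(-412752 + (1 - 11*1700)) = (1223669 + (-2312906 + 1592010))*(-412752 + (1 - 18700)) = (1223669 - 720896)*(-412752 - 18699) = 502773*(-431451) = -216921913623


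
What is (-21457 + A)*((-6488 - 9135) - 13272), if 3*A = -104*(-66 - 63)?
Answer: 490781575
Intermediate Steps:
A = 4472 (A = (-104*(-66 - 63))/3 = (-104*(-129))/3 = (⅓)*13416 = 4472)
(-21457 + A)*((-6488 - 9135) - 13272) = (-21457 + 4472)*((-6488 - 9135) - 13272) = -16985*(-15623 - 13272) = -16985*(-28895) = 490781575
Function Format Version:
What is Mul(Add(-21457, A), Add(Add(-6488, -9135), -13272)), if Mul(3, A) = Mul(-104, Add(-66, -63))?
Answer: 490781575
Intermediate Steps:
A = 4472 (A = Mul(Rational(1, 3), Mul(-104, Add(-66, -63))) = Mul(Rational(1, 3), Mul(-104, -129)) = Mul(Rational(1, 3), 13416) = 4472)
Mul(Add(-21457, A), Add(Add(-6488, -9135), -13272)) = Mul(Add(-21457, 4472), Add(Add(-6488, -9135), -13272)) = Mul(-16985, Add(-15623, -13272)) = Mul(-16985, -28895) = 490781575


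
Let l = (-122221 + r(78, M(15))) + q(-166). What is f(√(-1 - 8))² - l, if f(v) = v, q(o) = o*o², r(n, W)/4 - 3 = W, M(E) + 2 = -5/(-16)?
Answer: 18786011/4 ≈ 4.6965e+6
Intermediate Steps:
M(E) = -27/16 (M(E) = -2 - 5/(-16) = -2 - 5*(-1/16) = -2 + 5/16 = -27/16)
r(n, W) = 12 + 4*W
q(o) = o³
l = -18786047/4 (l = (-122221 + (12 + 4*(-27/16))) + (-166)³ = (-122221 + (12 - 27/4)) - 4574296 = (-122221 + 21/4) - 4574296 = -488863/4 - 4574296 = -18786047/4 ≈ -4.6965e+6)
f(√(-1 - 8))² - l = (√(-1 - 8))² - 1*(-18786047/4) = (√(-9))² + 18786047/4 = (3*I)² + 18786047/4 = -9 + 18786047/4 = 18786011/4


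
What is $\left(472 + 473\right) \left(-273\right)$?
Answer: $-257985$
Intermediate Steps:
$\left(472 + 473\right) \left(-273\right) = 945 \left(-273\right) = -257985$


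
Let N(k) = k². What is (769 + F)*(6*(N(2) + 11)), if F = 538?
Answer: 117630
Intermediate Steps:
(769 + F)*(6*(N(2) + 11)) = (769 + 538)*(6*(2² + 11)) = 1307*(6*(4 + 11)) = 1307*(6*15) = 1307*90 = 117630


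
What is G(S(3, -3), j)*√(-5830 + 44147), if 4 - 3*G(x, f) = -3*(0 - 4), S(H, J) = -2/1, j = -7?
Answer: -8*√38317/3 ≈ -521.99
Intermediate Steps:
S(H, J) = -2 (S(H, J) = -2*1 = -2)
G(x, f) = -8/3 (G(x, f) = 4/3 - (-1)*(0 - 4) = 4/3 - (-1)*(-4) = 4/3 - ⅓*12 = 4/3 - 4 = -8/3)
G(S(3, -3), j)*√(-5830 + 44147) = -8*√(-5830 + 44147)/3 = -8*√38317/3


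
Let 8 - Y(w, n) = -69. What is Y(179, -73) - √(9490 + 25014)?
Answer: 77 - 2*√8626 ≈ -108.75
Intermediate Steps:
Y(w, n) = 77 (Y(w, n) = 8 - 1*(-69) = 8 + 69 = 77)
Y(179, -73) - √(9490 + 25014) = 77 - √(9490 + 25014) = 77 - √34504 = 77 - 2*√8626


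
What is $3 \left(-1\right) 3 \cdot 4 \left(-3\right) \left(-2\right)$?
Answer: $-216$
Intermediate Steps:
$3 \left(-1\right) 3 \cdot 4 \left(-3\right) \left(-2\right) = 3 \left(\left(-3\right) \left(-12\right)\right) \left(-2\right) = 3 \cdot 36 \left(-2\right) = 108 \left(-2\right) = -216$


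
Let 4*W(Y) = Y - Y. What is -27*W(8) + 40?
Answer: 40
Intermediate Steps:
W(Y) = 0 (W(Y) = (Y - Y)/4 = (¼)*0 = 0)
-27*W(8) + 40 = -27*0 + 40 = 0 + 40 = 40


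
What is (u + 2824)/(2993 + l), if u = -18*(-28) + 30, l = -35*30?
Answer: 3358/1943 ≈ 1.7283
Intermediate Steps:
l = -1050
u = 534 (u = 504 + 30 = 534)
(u + 2824)/(2993 + l) = (534 + 2824)/(2993 - 1050) = 3358/1943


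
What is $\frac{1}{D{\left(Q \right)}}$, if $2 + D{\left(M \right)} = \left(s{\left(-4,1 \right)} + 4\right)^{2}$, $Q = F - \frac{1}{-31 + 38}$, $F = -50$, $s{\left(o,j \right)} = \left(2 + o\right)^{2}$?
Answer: $\frac{1}{62} \approx 0.016129$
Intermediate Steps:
$Q = - \frac{351}{7}$ ($Q = -50 - \frac{1}{-31 + 38} = -50 - \frac{1}{7} = - \frac{351}{7} \approx -50.143$)
$D{\left(M \right)} = 62$ ($D{\left(M \right)} = -2 + \left(\left(2 - 4\right)^{2} + 4\right)^{2} = -2 + \left(\left(-2\right)^{2} + 4\right)^{2} = -2 + \left(4 + 4\right)^{2} = -2 + 8^{2} = -2 + 64 = 62$)
$\frac{1}{D{\left(Q \right)}} = \frac{1}{62}$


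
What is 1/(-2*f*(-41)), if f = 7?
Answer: 1/574 ≈ 0.0017422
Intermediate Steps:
1/(-2*f*(-41)) = 1/(-2*7*(-41)) = 1/(-14*(-41)) = 1/574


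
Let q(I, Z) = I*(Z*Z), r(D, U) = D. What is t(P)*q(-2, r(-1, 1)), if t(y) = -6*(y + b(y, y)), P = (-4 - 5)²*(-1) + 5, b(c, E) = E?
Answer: -1824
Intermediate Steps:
q(I, Z) = I*Z²
P = -76 (P = (-9)²*(-1) + 5 = 81*(-1) + 5 = -81 + 5 = -76)
t(y) = -12*y (t(y) = -6*(y + y) = -12*y)
t(P)*q(-2, r(-1, 1)) = (-12*(-76))*(-2*(-1)²) = 912*(-2*1) = 912*(-2) = -1824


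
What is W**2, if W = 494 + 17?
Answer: 261121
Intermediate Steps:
W = 511
W**2 = 511**2 = 261121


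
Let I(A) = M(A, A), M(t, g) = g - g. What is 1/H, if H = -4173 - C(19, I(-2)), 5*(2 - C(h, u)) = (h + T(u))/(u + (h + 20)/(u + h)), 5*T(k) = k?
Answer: -195/813764 ≈ -0.00023963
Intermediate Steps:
M(t, g) = 0
T(k) = k/5
I(A) = 0
C(h, u) = 2 - (h + u/5)/(5*(u + (20 + h)/(h + u))) (C(h, u) = 2 - (h + u/5)/(5*(u + (h + 20)/(u + h))) = 2 - (h + u/5)/(5*(u + (20 + h)/(h + u))))
H = -813764/195 (H = -4173 - (40 + 2*19 - 1/5*19**2 + (49/25)*0**2 + (44/25)*19*0)/(20 + 19 + 0**2 + 19*0) = -4173 - (40 + 38 - 1/5*361 + (49/25)*0 + 0)/(20 + 19 + 0 + 0) = -4173 - (40 + 38 - 361/5 + 0 + 0)/39 = -4173 - 29/(39*5) = -4173 - 1*29/195 = -4173 - 29/195 = -813764/195 ≈ -4173.1)
1/H = 1/(-813764/195) = -195/813764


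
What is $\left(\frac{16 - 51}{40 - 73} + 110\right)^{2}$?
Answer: $\frac{13432225}{1089} \approx 12334.0$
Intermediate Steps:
$\left(\frac{16 - 51}{40 - 73} + 110\right)^{2} = \left(- \frac{35}{-33} + 110\right)^{2} = \left(\left(-35\right) \left(- \frac{1}{33}\right) + 110\right)^{2} = \left(\frac{35}{33} + 110\right)^{2} = \left(\frac{3665}{33}\right)^{2} = \frac{13432225}{1089}$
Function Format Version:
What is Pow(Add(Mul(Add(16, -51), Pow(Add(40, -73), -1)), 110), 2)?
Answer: Rational(13432225, 1089) ≈ 12334.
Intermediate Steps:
Pow(Add(Mul(Add(16, -51), Pow(Add(40, -73), -1)), 110), 2) = Pow(Add(Mul(-35, Pow(-33, -1)), 110), 2) = Pow(Add(Mul(-35, Rational(-1, 33)), 110), 2) = Pow(Add(Rational(35, 33), 110), 2) = Pow(Rational(3665, 33), 2) = Rational(13432225, 1089)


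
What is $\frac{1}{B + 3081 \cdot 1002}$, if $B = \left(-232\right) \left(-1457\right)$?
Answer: $\frac{1}{3425186} \approx 2.9196 \cdot 10^{-7}$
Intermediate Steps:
$B = 338024$
$\frac{1}{B + 3081 \cdot 1002} = \frac{1}{338024 + 3081 \cdot 1002} = \frac{1}{338024 + 3087162} = \frac{1}{3425186}$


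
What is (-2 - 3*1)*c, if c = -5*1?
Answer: 25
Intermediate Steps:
c = -5
(-2 - 3*1)*c = (-2 - 3*1)*(-5) = (-2 - 3)*(-5) = -5*(-5) = 25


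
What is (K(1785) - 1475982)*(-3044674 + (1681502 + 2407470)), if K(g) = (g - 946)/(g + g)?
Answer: -2751336177302249/1785 ≈ -1.5414e+12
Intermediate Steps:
K(g) = (-946 + g)/(2*g) (K(g) = (-946 + g)/((2*g)) = (-946 + g)*(1/(2*g)) = (-946 + g)/(2*g))
(K(1785) - 1475982)*(-3044674 + (1681502 + 2407470)) = ((½)*(-946 + 1785)/1785 - 1475982)*(-3044674 + (1681502 + 2407470)) = ((½)*(1/1785)*839 - 1475982)*(-3044674 + 4088972) = (839/3570 - 1475982)*1044298 = -5269254901/3570*1044298 = -2751336177302249/1785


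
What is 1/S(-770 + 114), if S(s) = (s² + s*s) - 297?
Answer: 1/860375 ≈ 1.1623e-6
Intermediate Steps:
S(s) = -297 + 2*s² (S(s) = (s² + s²) - 297 = 2*s² - 297 = -297 + 2*s²)
1/S(-770 + 114) = 1/(-297 + 2*(-770 + 114)²) = 1/(-297 + 2*(-656)²) = 1/(-297 + 2*430336) = 1/(-297 + 860672) = 1/860375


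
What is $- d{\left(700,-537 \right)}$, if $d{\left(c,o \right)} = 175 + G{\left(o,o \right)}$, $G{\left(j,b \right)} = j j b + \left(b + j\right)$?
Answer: $154855052$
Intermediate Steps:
$G{\left(j,b \right)} = b + j + b j^{2}$ ($G{\left(j,b \right)} = j^{2} b + \left(b + j\right) = b j^{2} + \left(b + j\right) = b + j + b j^{2}$)
$d{\left(c,o \right)} = 175 + o^{3} + 2 o$ ($d{\left(c,o \right)} = 175 + \left(o + o + o o^{2}\right) = 175 + \left(o + o + o^{3}\right) = 175 + \left(o^{3} + 2 o\right) = 175 + o^{3} + 2 o$)
$- d{\left(700,-537 \right)} = - (175 + \left(-537\right)^{3} + 2 \left(-537\right)) = - (175 - 154854153 - 1074) = \left(-1\right) \left(-154855052\right) = 154855052$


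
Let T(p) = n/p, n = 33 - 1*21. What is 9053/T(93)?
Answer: 280643/4 ≈ 70161.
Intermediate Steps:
n = 12 (n = 33 - 21 = 12)
T(p) = 12/p
9053/T(93) = 9053/((12/93)) = 9053/((12*(1/93))) = 9053/(4/31) = 9053*(31/4) = 280643/4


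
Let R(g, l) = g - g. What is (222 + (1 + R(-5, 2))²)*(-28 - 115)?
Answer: -31889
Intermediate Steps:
R(g, l) = 0
(222 + (1 + R(-5, 2))²)*(-28 - 115) = (222 + (1 + 0)²)*(-28 - 115) = (222 + 1²)*(-143) = (222 + 1)*(-143) = 223*(-143) = -31889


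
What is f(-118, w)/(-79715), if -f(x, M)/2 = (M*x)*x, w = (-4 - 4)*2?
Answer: -445568/79715 ≈ -5.5895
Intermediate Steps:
w = -16 (w = -8*2 = -16)
f(x, M) = -2*M*x**2 (f(x, M) = -2*M*x*x = -2*M*x**2)
f(-118, w)/(-79715) = -2*(-16)*(-118)**2/(-79715) = -2*(-16)*13924*(-1/79715) = 445568*(-1/79715) = -445568/79715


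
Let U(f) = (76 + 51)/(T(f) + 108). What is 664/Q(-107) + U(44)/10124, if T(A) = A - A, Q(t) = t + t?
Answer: -362992555/116992944 ≈ -3.1027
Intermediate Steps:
Q(t) = 2*t
T(A) = 0
U(f) = 127/108 (U(f) = (76 + 51)/(0 + 108) = 127/108)
664/Q(-107) + U(44)/10124 = 664/((2*(-107))) + (127/108)/10124 = 664/(-214) + (127/108)*(1/10124) = 664*(-1/214) + 127/1093392 = -332/107 + 127/1093392 = -362992555/116992944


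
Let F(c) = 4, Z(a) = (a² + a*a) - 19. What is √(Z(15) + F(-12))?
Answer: √435 ≈ 20.857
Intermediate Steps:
Z(a) = -19 + 2*a² (Z(a) = (a² + a²) - 19 = 2*a² - 19 = -19 + 2*a²)
√(Z(15) + F(-12)) = √((-19 + 2*15²) + 4) = √((-19 + 2*225) + 4) = √((-19 + 450) + 4) = √(431 + 4) = √435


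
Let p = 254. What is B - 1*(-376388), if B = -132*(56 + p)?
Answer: 335468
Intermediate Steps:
B = -40920 (B = -132*(56 + 254) = -132*310 = -40920)
B - 1*(-376388) = -40920 - 1*(-376388) = -40920 + 376388 = 335468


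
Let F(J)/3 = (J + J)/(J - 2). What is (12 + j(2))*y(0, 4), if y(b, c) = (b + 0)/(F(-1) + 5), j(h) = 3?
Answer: 0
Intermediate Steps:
F(J) = 6*J/(-2 + J) (F(J) = 3*((J + J)/(J - 2)) = 3*((2*J)/(-2 + J)) = 3*(2*J/(-2 + J)) = 6*J/(-2 + J))
y(b, c) = b/7 (y(b, c) = (b + 0)/(6*(-1)/(-2 - 1) + 5) = b/(6*(-1)/(-3) + 5) = b/(6*(-1)*(-1/3) + 5) = b/(2 + 5) = b/7)
(12 + j(2))*y(0, 4) = (12 + 3)*((1/7)*0) = 15*0 = 0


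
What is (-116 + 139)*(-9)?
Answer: -207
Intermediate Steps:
(-116 + 139)*(-9) = 23*(-9) = -207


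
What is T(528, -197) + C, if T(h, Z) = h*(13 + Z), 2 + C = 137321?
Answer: 40167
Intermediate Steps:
C = 137319 (C = -2 + 137321 = 137319)
T(528, -197) + C = 528*(13 - 197) + 137319 = 528*(-184) + 137319 = -97152 + 137319 = 40167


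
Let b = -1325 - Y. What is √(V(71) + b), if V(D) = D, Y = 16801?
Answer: I*√18055 ≈ 134.37*I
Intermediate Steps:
b = -18126 (b = -1325 - 1*16801 = -1325 - 16801 = -18126)
√(V(71) + b) = √(71 - 18126) = √(-18055) = I*√18055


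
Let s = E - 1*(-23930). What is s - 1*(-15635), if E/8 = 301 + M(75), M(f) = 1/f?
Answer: 3147983/75 ≈ 41973.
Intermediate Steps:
E = 180608/75 (E = 8*(301 + 1/75) = 8*(22576/75) = 180608/75 ≈ 2408.1)
s = 1975358/75 (s = 180608/75 - 1*(-23930) = 180608/75 + 23930 = 1975358/75 ≈ 26338.)
s - 1*(-15635) = 1975358/75 - 1*(-15635) = 1975358/75 + 15635 = 3147983/75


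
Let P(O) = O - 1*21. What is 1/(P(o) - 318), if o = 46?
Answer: -1/293 ≈ -0.0034130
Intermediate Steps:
P(O) = -21 + O (P(O) = O - 21 = -21 + O)
1/(P(o) - 318) = 1/((-21 + 46) - 318) = 1/(25 - 318) = 1/(-293) = -1/293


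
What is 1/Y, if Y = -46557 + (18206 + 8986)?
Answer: -1/19365 ≈ -5.1640e-5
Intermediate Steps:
Y = -19365 (Y = -46557 + 27192 = -19365)
1/Y = 1/(-19365) = -1/19365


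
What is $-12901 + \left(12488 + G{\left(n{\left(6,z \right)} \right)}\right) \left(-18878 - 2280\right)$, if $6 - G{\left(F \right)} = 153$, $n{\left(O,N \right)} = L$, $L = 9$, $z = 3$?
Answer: $-261123779$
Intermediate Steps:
$n{\left(O,N \right)} = 9$
$G{\left(F \right)} = -147$ ($G{\left(F \right)} = 6 - 153 = -147$)
$-12901 + \left(12488 + G{\left(n{\left(6,z \right)} \right)}\right) \left(-18878 - 2280\right) = -12901 + \left(12488 - 147\right) \left(-18878 - 2280\right) = -12901 + 12341 \left(-21158\right) = -12901 - 261110878 = -261123779$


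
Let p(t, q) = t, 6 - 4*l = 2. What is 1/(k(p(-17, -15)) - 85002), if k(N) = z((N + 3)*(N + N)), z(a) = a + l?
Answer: -1/84525 ≈ -1.1831e-5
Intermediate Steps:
l = 1 (l = 3/2 - ¼*2 = 3/2 - ½ = 1)
z(a) = 1 + a (z(a) = a + 1 = 1 + a)
k(N) = 1 + 2*N*(3 + N) (k(N) = 1 + (N + 3)*(N + N) = 1 + (3 + N)*(2*N) = 1 + 2*N*(3 + N))
1/(k(p(-17, -15)) - 85002) = 1/((1 + 2*(-17)*(3 - 17)) - 85002) = 1/((1 + 2*(-17)*(-14)) - 85002) = 1/((1 + 476) - 85002) = 1/(477 - 85002) = 1/(-84525) = -1/84525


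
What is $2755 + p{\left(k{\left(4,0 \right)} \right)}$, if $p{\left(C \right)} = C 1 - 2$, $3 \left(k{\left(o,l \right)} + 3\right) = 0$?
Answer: $2750$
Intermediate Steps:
$k{\left(o,l \right)} = -3$ ($k{\left(o,l \right)} = -3 + \frac{1}{3} \cdot 0 = -3 + 0 = -3$)
$p{\left(C \right)} = -2 + C$ ($p{\left(C \right)} = C - 2 = -2 + C$)
$2755 + p{\left(k{\left(4,0 \right)} \right)} = 2755 - 5 = 2750$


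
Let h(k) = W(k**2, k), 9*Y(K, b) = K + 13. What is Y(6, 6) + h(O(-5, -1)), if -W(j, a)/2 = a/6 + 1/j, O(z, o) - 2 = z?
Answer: 26/9 ≈ 2.8889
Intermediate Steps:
Y(K, b) = 13/9 + K/9 (Y(K, b) = (K + 13)/9 = (13 + K)/9 = 13/9 + K/9)
O(z, o) = 2 + z
W(j, a) = -2/j - a/3 (W(j, a) = -2*(a/6 + 1/j) = -2*(1/j + a/6) = -2/j - a/3)
h(k) = -2/k**2 - k/3
Y(6, 6) + h(O(-5, -1)) = (13/9 + (1/9)*6) + (-2/(2 - 5)**2 - (2 - 5)/3) = (13/9 + 2/3) + (-2/(-3)**2 - 1/3*(-3)) = 19/9 + (-2*1/9 + 1) = 19/9 + (-2/9 + 1) = 19/9 + 7/9 = 26/9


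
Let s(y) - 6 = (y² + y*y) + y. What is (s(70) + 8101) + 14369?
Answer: 32346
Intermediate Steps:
s(y) = 6 + y + 2*y² (s(y) = 6 + ((y² + y*y) + y) = 6 + ((y² + y²) + y) = 6 + (2*y² + y) = 6 + (y + 2*y²) = 6 + y + 2*y²)
(s(70) + 8101) + 14369 = ((6 + 70 + 2*70²) + 8101) + 14369 = ((6 + 70 + 2*4900) + 8101) + 14369 = ((6 + 70 + 9800) + 8101) + 14369 = (9876 + 8101) + 14369 = 17977 + 14369 = 32346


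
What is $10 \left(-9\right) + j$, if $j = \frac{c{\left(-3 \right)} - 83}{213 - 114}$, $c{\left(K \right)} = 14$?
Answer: $- \frac{2993}{33} \approx -90.697$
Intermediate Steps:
$j = - \frac{23}{33}$ ($j = \frac{14 - 83}{213 - 114} = - \frac{69}{99} = \left(-69\right) \frac{1}{99} = - \frac{23}{33} \approx -0.69697$)
$10 \left(-9\right) + j = 10 \left(-9\right) - \frac{23}{33} = -90 - \frac{23}{33} = - \frac{2993}{33}$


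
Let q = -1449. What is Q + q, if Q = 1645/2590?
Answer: -107179/74 ≈ -1448.4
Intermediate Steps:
Q = 47/74 (Q = 1645*(1/2590) = 47/74 ≈ 0.63513)
Q + q = 47/74 - 1449 = -107179/74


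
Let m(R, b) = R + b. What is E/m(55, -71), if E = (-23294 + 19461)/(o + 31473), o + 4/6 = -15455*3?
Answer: -11499/714848 ≈ -0.016086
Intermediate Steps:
o = -139097/3 (o = -⅔ - 15455*3 = -⅔ - 46365 = -139097/3 ≈ -46366.)
E = 11499/44678 (E = (-23294 + 19461)/(-139097/3 + 31473) = -3833/(-44678/3) = -3833*(-3/44678) = 11499/44678 ≈ 0.25737)
E/m(55, -71) = 11499/(44678*(55 - 71)) = (11499/44678)/(-16) = (11499/44678)*(-1/16) = -11499/714848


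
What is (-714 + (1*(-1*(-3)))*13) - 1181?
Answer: -1856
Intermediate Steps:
(-714 + (1*(-1*(-3)))*13) - 1181 = (-714 + (1*3)*13) - 1181 = (-714 + 3*13) - 1181 = (-714 + 39) - 1181 = -675 - 1181 = -1856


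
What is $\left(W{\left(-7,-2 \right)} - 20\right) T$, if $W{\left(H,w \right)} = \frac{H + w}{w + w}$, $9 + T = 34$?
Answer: $- \frac{1775}{4} \approx -443.75$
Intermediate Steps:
$T = 25$ ($T = -9 + 34 = 25$)
$W{\left(H,w \right)} = \frac{H + w}{2 w}$
$\left(W{\left(-7,-2 \right)} - 20\right) T = \left(\frac{-7 - 2}{2 \left(-2\right)} - 20\right) 25 = \left(\frac{1}{2} \left(- \frac{1}{2}\right) \left(-9\right) - 20\right) 25 = \left(\frac{9}{4} - 20\right) 25 = \left(- \frac{71}{4}\right) 25 = - \frac{1775}{4}$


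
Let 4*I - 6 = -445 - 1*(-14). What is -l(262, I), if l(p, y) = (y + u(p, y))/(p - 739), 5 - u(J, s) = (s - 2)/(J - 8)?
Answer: -102437/484632 ≈ -0.21137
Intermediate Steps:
u(J, s) = 5 - (-2 + s)/(-8 + J) (u(J, s) = 5 - (s - 2)/(J - 8) = 5 - (-2 + s)/(-8 + J))
I = -425/4 (I = 3/2 + (-445 - 1*(-14))/4 = 3/2 + (-445 + 14)/4 = 3/2 + (1/4)*(-431) = 3/2 - 431/4 = -425/4 ≈ -106.25)
l(p, y) = (y + (-38 - y + 5*p)/(-8 + p))/(-739 + p) (l(p, y) = (y + (-38 - y + 5*p)/(-8 + p))/(p - 739) = (y + (-38 - y + 5*p)/(-8 + p))/(-739 + p))
-l(262, I) = -(-38 - 1*(-425/4) + 5*262 - 425*(-8 + 262)/4)/((-739 + 262)*(-8 + 262)) = -(-38 + 425/4 + 1310 - 425/4*254)/((-477)*254) = -(-1)*(-38 + 425/4 + 1310 - 53975/2)/(477*254) = -(-1)*(-102437)/(477*254*4) = -1*102437/484632 = -102437/484632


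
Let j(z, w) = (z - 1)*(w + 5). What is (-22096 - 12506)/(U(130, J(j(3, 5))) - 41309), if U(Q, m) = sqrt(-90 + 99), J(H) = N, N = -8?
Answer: 17301/20653 ≈ 0.83770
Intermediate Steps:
j(z, w) = (-1 + z)*(5 + w)
J(H) = -8
U(Q, m) = 3 (U(Q, m) = sqrt(9) = 3)
(-22096 - 12506)/(U(130, J(j(3, 5))) - 41309) = (-22096 - 12506)/(3 - 41309) = -34602/(-41306) = -34602*(-1/41306) = 17301/20653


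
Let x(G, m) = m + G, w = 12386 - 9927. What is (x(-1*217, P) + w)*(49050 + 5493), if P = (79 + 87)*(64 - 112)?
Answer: -312313218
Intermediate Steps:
w = 2459
P = -7968 (P = 166*(-48) = -7968)
x(G, m) = G + m
(x(-1*217, P) + w)*(49050 + 5493) = ((-1*217 - 7968) + 2459)*(49050 + 5493) = ((-217 - 7968) + 2459)*54543 = (-8185 + 2459)*54543 = -5726*54543 = -312313218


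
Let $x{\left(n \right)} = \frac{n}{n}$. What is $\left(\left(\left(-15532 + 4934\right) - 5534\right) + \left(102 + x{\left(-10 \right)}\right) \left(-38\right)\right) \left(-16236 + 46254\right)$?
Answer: $-601740828$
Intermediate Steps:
$x{\left(n \right)} = 1$
$\left(\left(\left(-15532 + 4934\right) - 5534\right) + \left(102 + x{\left(-10 \right)}\right) \left(-38\right)\right) \left(-16236 + 46254\right) = \left(\left(\left(-15532 + 4934\right) - 5534\right) + \left(102 + 1\right) \left(-38\right)\right) \left(-16236 + 46254\right) = \left(\left(-10598 - 5534\right) + 103 \left(-38\right)\right) 30018 = \left(-16132 - 3914\right) 30018 = \left(-20046\right) 30018 = -601740828$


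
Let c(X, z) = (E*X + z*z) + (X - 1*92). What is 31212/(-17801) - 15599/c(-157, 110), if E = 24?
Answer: -529964395/143885483 ≈ -3.6832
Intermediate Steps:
c(X, z) = -92 + z² + 25*X (c(X, z) = (24*X + z*z) + (X - 1*92) = (24*X + z²) + (X - 92) = (z² + 24*X) + (-92 + X) = -92 + z² + 25*X)
31212/(-17801) - 15599/c(-157, 110) = 31212/(-17801) - 15599/(-92 + 110² + 25*(-157)) = 31212*(-1/17801) - 15599/(-92 + 12100 - 3925) = -31212/17801 - 15599/8083 = -529964395/143885483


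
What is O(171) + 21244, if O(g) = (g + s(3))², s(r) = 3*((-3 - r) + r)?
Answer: 47488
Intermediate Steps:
s(r) = -9 (s(r) = 3*(-3) = -9)
O(g) = (-9 + g)² (O(g) = (g - 9)² = (-9 + g)²)
O(171) + 21244 = (-9 + 171)² + 21244 = 162² + 21244 = 26244 + 21244 = 47488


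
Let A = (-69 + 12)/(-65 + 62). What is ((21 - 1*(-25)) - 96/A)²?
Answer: 605284/361 ≈ 1676.7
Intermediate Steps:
A = 19 (A = -57/(-3) = -57*(-⅓) = 19)
((21 - 1*(-25)) - 96/A)² = ((21 - 1*(-25)) - 96/19)² = ((21 + 25) - 96*1/19)² = (46 - 96/19)² = (778/19)² = 605284/361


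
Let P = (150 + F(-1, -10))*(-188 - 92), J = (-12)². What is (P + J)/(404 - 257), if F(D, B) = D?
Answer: -41576/147 ≈ -282.83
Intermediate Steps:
J = 144
P = -41720 (P = (150 - 1)*(-188 - 92) = 149*(-280) = -41720)
(P + J)/(404 - 257) = (-41720 + 144)/(404 - 257) = -41576/147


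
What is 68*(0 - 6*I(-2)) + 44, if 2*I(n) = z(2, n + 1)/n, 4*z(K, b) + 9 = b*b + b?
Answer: -371/2 ≈ -185.50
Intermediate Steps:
z(K, b) = -9/4 + b/4 + b**2/4 (z(K, b) = -9/4 + (b*b + b)/4 = -9/4 + (b**2 + b)/4 = -9/4 + (b + b**2)/4 = -9/4 + (b/4 + b**2/4) = -9/4 + b/4 + b**2/4)
I(n) = (-2 + n/4 + (1 + n)**2/4)/(2*n) (I(n) = ((-9/4 + (n + 1)/4 + (n + 1)**2/4)/n)/2 = ((-9/4 + (1 + n)/4 + (1 + n)**2/4)/n)/2 = ((-9/4 + (1/4 + n/4) + (1 + n)**2/4)/n)/2 = ((-2 + n/4 + (1 + n)**2/4)/n)/2 = (-2 + n/4 + (1 + n)**2/4)/(2*n))
68*(0 - 6*I(-2)) + 44 = 68*(0 - 3*(-8 - 2 + (1 - 2)**2)/(4*(-2))) + 44 = 68*(0 - 3*(-1)*(-8 - 2 + (-1)**2)/(4*2)) + 44 = 68*(0 - 3*(-1)*(-8 - 2 + 1)/(4*2)) + 44 = 68*(0 - 3*(-1)*(-9)/(4*2)) + 44 = 68*(0 - 6*9/16) + 44 = 68*(0 - 27/8) + 44 = 68*(-27/8) + 44 = -459/2 + 44 = -371/2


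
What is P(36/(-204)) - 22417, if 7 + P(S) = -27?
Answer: -22451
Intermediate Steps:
P(S) = -34 (P(S) = -7 - 27 = -34)
P(36/(-204)) - 22417 = -34 - 22417 = -22451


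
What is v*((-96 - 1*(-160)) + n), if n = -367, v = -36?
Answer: 10908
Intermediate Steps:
v*((-96 - 1*(-160)) + n) = -36*((-96 - 1*(-160)) - 367) = -36*((-96 + 160) - 367) = -36*(64 - 367) = -36*(-303) = 10908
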